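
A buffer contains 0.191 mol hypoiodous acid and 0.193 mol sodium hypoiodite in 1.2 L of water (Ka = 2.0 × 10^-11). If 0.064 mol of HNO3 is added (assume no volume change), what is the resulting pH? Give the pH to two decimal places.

pH = 10.40

After neutralization: n(HOI) = 0.255 mol, n(OI-) = 0.129 mol.
pKa = −log(2.0 × 10^-11) = 10.699
Henderson–Hasselbalch with mole ratio 0.129/0.255: pH = 10.699 + (-0.296)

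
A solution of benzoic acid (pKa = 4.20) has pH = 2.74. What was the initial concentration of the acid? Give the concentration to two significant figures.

C₀ = 5.4 × 10^-2 M

[H+] = 10^(-2.74) = 1.82 × 10^-3 M = x
Ka = 10^(−4.20) = 6.31 × 10^-5
Ka = x²/(C₀ − x) ⇒ C₀ = x + x²/Ka
C₀ = 1.82 × 10^-3 + (1.82 × 10^-3)²/(6.31 × 10^-5) = 5.43 × 10^-2 M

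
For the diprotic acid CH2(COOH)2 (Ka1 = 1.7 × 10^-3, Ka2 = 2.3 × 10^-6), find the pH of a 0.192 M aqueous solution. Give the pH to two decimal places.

pH = 1.76

Ka1 ≫ Ka2, so treat the first dissociation as the only significant source of H+.
Ka1 = x²/(0.192 − x) = 1.7 × 10^-3
Solving the quadratic: x = (−Ka1 + √(Ka1² + 4·Ka1·C₀))/2 = 1.72 × 10^-2 M
pH = −log(1.72 × 10^-2) = 1.76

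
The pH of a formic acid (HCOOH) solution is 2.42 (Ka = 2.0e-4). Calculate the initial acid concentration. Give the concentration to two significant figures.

C₀ = 7.6 × 10^-2 M

[H+] = 10^(-2.42) = 3.80 × 10^-3 M = x
Ka = x²/(C₀ − x) ⇒ C₀ = x + x²/Ka
C₀ = 3.80 × 10^-3 + (3.80 × 10^-3)²/(2.0 × 10^-4) = 7.60 × 10^-2 M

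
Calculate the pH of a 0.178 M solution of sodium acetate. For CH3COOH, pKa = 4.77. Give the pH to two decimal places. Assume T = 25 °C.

CH3COO- is the conjugate base of the weak acid CH3COOH.
Ka = 10^(−4.77) = 1.70 × 10^-5
Kb = Kw/Ka = 1.0×10^-14 / 1.70 × 10^-5 = 5.88 × 10^-10
Kb = [OH-]²/(0.178 − [OH-]) = 5.88 × 10^-10
Since Kb ≪ C₀, [OH-] ≈ √(Kb·C₀) = 1.02 × 10^-5 M.
Check: 0.0057% ionized — well under 5%, approximation valid.
pOH = −log(1.02 × 10^-5) = 4.99; pH = 14.00 − 4.99 = 9.01

pH = 9.01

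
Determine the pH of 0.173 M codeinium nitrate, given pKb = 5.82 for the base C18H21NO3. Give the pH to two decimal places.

pH = 4.47

C18H22NO3+ is the conjugate acid of the weak base C18H21NO3.
Kb = 10^(−5.82) = 1.51 × 10^-6
Ka = Kw/Kb = 1.0×10^-14 / 1.51 × 10^-6 = 6.62 × 10^-9
From the ICE table, Ka = [H+]²/(0.173 − [H+]) = 6.62 × 10^-9.
Since Ka ≪ C₀, [H+] ≈ √(Ka·C₀) = 3.38 × 10^-5 M.
pH = −log[H+] = −log(3.38 × 10^-5) = 4.47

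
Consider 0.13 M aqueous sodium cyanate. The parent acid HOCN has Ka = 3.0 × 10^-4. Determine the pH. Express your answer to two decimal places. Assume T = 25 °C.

OCN- is the conjugate base of the weak acid HOCN.
Kb = Kw/Ka = 1.0×10^-14 / 3.0 × 10^-4 = 3.33 × 10^-11
From the ICE table, Kb = x²/(0.13 − x) = 3.33 × 10^-11.
Neglecting x in the denominator: x = √(3.33 × 10^-11 × 0.13) = 2.08 × 10^-6 M
Check: 0.0016% ionized — well under 5%, approximation valid.
pOH = −log(2.08 × 10^-6) = 5.68; pH = 14.00 − 5.68 = 8.32

pH = 8.32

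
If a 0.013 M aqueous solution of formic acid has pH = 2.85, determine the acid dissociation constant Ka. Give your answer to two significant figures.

[H+] = 10^(-2.85) = 1.41 × 10^-3 M
At equilibrium [HA] = 0.013 − 1.41 × 10^-3 = 1.16 × 10^-2 M
Ka = [H+][A-]/[HA] = (1.41 × 10^-3)² / 1.16 × 10^-2 = 1.7 × 10^-4

Ka = 1.7 × 10^-4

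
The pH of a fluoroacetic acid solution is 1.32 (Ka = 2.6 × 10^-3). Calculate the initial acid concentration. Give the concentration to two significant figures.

[H+] = 10^(-1.32) = 4.79 × 10^-2 M = x
Ka = x²/(C₀ − x) ⇒ C₀ = x + x²/Ka
C₀ = 4.79 × 10^-2 + (4.79 × 10^-2)²/(2.6 × 10^-3) = 9.30 × 10^-1 M

C₀ = 9.3 × 10^-1 M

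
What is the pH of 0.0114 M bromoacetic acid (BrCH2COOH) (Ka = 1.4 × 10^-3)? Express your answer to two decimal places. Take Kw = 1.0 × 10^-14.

pH = 2.47

BrCH2COOH ⇌ BrCH2COO- + H+
Ka = [H+]²/(0.0114 − [H+]) = 1.4 × 10^-3
The 5% rule fails; solving [H+]² + Ka·[H+] − Ka·C₀ = 0 exactly:
[H+] = [−0.0014 + √(0.0014² + 6.38e-05)]/2 = 3.36 × 10^-3 M
pH = −log[H+] = −log(3.36 × 10^-3) = 2.47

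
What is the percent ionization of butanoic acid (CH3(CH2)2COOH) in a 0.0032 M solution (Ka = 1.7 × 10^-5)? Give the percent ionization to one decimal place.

7.0%

CH3(CH2)2COOH ⇌ CH3(CH2)2COO- + H+; let x = [H+] at equilibrium.
Solve x² + 1.7e-05x − 5.44e-08 = 0 → x = 2.25 × 10^-4 M
% ionization = x/C₀ × 100% = 2.25 × 10^-4/0.0032 × 100% = 7.0%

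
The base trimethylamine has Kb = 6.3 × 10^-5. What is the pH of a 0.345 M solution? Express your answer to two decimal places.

(CH3)3N + H2O ⇌ (CH3)3NH+ + OH-
Let x = [OH-] at equilibrium. Kb = x²/(0.345 − x).
Neglecting x in the denominator: x = √(6.3 × 10^-5 × 0.345) = 4.66 × 10^-3 M
pOH = 2.33, so pH = 14.00 − pOH = 11.67

pH = 11.67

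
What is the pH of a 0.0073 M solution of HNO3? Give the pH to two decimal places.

pH = 2.14

HNO3 is a strong acid and dissociates completely, so [H+] = 0.0073 M.
pH = -log(0.0073) = 2.14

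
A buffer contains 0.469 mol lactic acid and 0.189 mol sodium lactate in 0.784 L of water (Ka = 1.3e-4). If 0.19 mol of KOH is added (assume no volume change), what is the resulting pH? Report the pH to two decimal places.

OH- converts CH3CH(OH)COOH to CH3CH(OH)COO-: CH3CH(OH)COOH → 0.279 mol, CH3CH(OH)COO- → 0.379 mol.
pKa = −log(1.3 × 10^-4) = 3.886
pH = pKa + log(n_CH3CH(OH)COO-/n_CH3CH(OH)COOH) = 3.886 + log(0.379/0.279) = 3.886 + (+0.133)

pH = 4.02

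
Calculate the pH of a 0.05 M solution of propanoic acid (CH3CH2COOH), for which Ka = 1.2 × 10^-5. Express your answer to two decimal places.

CH3CH2COOH ⇌ CH3CH2COO- + H+
From the ICE table, Ka = [H+]²/(0.05 − [H+]) = 1.2 × 10^-5.
Assume [H+] ≪ 0.05: [H+] ≈ √(1.2 × 10^-5 × 0.05) = 7.75 × 10^-4 M
([H+]/C₀ = 1.5% < 5%, so the approximation holds.)
pH = −log(7.75 × 10^-4) = 3.11

pH = 3.11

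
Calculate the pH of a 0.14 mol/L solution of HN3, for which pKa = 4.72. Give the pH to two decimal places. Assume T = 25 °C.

HN3 ⇌ N3- + H+
Ka = 10^(−4.72) = 1.91 × 10^-5
From the ICE table, Ka = [H+]²/(0.14 − [H+]) = 1.91 × 10^-5.
Assume [H+] ≪ 0.14: [H+] ≈ √(1.91 × 10^-5 × 0.14) = 1.64 × 10^-3 M
pH = −log[H+] = −log(1.64 × 10^-3) = 2.79

pH = 2.79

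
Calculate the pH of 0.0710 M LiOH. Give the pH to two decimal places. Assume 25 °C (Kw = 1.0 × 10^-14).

pH = 12.85

LiOH is a strong base; [OH-] = 0.071 M.
pOH = -log(0.071) = 1.15
pH = 14.00 - 1.15 = 12.85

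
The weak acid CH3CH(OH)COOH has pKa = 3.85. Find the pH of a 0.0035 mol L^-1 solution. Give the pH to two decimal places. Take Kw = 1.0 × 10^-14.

pH = 3.20

CH3CH(OH)COOH ⇌ CH3CH(OH)COO- + H+
Ka = 10^(−3.85) = 1.41 × 10^-4
Ka = [H+]²/(0.0035 − [H+]) = 1.41 × 10^-4
[H+] is not negligible relative to C₀; solve [H+]² + 0.000141·[H+] − 4.94e-07 = 0.
[H+] = [−0.000141 + √(0.000141² + 1.97e-06)]/2 = 6.36 × 10^-4 M
pH = −log[H+] = −log(6.36 × 10^-4) = 3.20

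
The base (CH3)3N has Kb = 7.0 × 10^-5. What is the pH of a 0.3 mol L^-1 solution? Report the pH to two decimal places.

pH = 11.66

(CH3)3N + H2O ⇌ (CH3)3NH+ + OH-
From the ICE table, Kb = x²/(0.3 − x) = 7.0 × 10^-5.
Neglecting x in the denominator: x = √(7.0 × 10^-5 × 0.3) = 4.58 × 10^-3 M
Check: 1.5% ionized — well under 5%, approximation valid.
pOH = 2.34, so pH = 14.00 − pOH = 11.66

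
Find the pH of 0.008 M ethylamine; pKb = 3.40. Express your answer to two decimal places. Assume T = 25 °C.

C2H5NH2 + H2O ⇌ C2H5NH3+ + OH-
Kb = 10^(−3.40) = 3.98 × 10^-4
Let x = [OH-] at equilibrium. Kb = x²/(0.008 − x).
The 5% rule fails; solving x² + Kb·x − Kb·C₀ = 0 exactly:
x = [−0.000398 + √(0.000398² + 1.27e-05)]/2 = 1.60 × 10^-3 M
pOH = 2.80, so pH = 14.00 − pOH = 11.20

pH = 11.20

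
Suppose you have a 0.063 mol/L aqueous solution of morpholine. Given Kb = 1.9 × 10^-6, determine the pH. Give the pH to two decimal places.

pH = 10.54

C4H8ONH + H2O ⇌ C4H8ONH2+ + OH-
From the ICE table, Kb = [OH-]²/(0.063 − [OH-]) = 1.9 × 10^-6.
Neglecting [OH-] in the denominator: [OH-] = √(1.9 × 10^-6 × 0.063) = 3.46 × 10^-4 M
pOH = 3.46, so pH = 14.00 − pOH = 10.54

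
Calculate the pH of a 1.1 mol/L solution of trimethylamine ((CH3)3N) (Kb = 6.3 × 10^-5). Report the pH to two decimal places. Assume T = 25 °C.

pH = 11.92

(CH3)3N + H2O ⇌ (CH3)3NH+ + OH-
Let x = [OH-] at equilibrium. Kb = x²/(1.1 − x).
Since Kb ≪ C₀, x ≈ √(Kb·C₀) = 8.32 × 10^-3 M.
(x/C₀ = 0.76% < 5%, so the approximation holds.)
pOH = −log(8.32 × 10^-3) = 2.08; pH = 14.00 − 2.08 = 11.92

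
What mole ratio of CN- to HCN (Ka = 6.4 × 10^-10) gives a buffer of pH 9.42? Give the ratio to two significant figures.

ratio = 1.7

pKa = -log(6.4 × 10^-10) = 9.194
pH = pKa + log(r) ⇒ log(r) = 9.42 − 9.194 = +0.226
r = [CN-]/[HCN] = 10^(+0.226) = 1.68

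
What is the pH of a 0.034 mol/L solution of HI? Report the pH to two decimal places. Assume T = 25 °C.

HI is a strong acid and dissociates completely, so [H+] = 0.034 M.
pH = -log(0.034) = 1.47

pH = 1.47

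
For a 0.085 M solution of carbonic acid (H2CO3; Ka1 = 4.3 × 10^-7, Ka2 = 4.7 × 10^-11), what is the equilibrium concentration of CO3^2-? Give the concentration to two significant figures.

First ionization gives [H+] ≈ [HCO3-] = 1.91 × 10^-4 M.
Second step: Ka2 = [H+][CO3^2-]/[HCO3-] ≈ [CO3^2-] (since [H+] ≈ [HCO3-]).
So [CO3^2-] ≈ Ka2.

4.7 × 10^-11 M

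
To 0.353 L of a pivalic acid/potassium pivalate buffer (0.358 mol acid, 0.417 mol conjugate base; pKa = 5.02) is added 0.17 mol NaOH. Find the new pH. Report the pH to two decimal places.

After neutralization: n((CH3)3CCOOH) = 0.188 mol, n((CH3)3CCOO-) = 0.587 mol.
Henderson–Hasselbalch with mole ratio 0.587/0.188: pH = 5.02 + (+0.494)

pH = 5.51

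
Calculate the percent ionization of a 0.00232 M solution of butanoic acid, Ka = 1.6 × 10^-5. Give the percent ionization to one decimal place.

8.0%

CH3(CH2)2COOH ⇌ CH3(CH2)2COO- + H+; let x = [H+] at equilibrium.
Ka = x²/(C₀ − x); solving the quadratic gives x = 1.85 × 10^-4 M.
% ionization = x/C₀ × 100% = 1.85 × 10^-4/0.00232 × 100% = 8.0%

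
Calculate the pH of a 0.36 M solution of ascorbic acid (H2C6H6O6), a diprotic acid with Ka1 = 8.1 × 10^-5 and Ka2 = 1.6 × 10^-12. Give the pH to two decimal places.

Since Ka1 ≫ Ka2, the first ionization dominates [H+].
Ka1 = x²/(0.36 − x) = 8.1 × 10^-5
x ≈ √(8.1 × 10^-5 × 0.36) = 5.40 × 10^-3 M
pH = −log(5.40 × 10^-3) = 2.27

pH = 2.27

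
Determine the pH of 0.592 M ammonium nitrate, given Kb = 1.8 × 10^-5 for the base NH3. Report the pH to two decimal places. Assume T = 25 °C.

pH = 4.74

NH4+ is the conjugate acid of the weak base NH3.
Ka = Kw/Kb = 1.0×10^-14 / 1.8 × 10^-5 = 5.56 × 10^-10
Ka = x²/(0.592 − x) = 5.56 × 10^-10
Assume x ≪ 0.592: x ≈ √(5.56 × 10^-10 × 0.592) = 1.81 × 10^-5 M
(x/C₀ = 0.0031% < 5%, so the approximation holds.)
pH = −log(1.81 × 10^-5) = 4.74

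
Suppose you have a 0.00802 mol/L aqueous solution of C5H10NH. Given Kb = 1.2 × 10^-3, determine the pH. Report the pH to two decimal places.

pH = 11.41

C5H10NH + H2O ⇌ C5H10NH2+ + OH-
From the ICE table, Kb = [OH-]²/(0.00802 − [OH-]) = 1.2 × 10^-3.
[OH-] is not negligible relative to C₀; solve [OH-]² + 0.0012·[OH-] − 9.62e-06 = 0.
[OH-] = (−Kb + √(Kb² + 4·Kb·C₀))/2 = 2.56 × 10^-3 M
pOH = 2.59, so pH = 14.00 − pOH = 11.41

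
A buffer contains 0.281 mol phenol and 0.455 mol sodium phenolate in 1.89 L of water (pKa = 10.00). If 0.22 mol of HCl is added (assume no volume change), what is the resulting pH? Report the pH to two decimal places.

pH = 9.67

Added H+ converts C6H5O- to C6H5OH: C6H5OH → 0.501 mol, C6H5O- → 0.235 mol.
pH = pKa + log(n_C6H5O-/n_C6H5OH) = 10.00 + log(0.235/0.501) = 10.00 + (-0.329)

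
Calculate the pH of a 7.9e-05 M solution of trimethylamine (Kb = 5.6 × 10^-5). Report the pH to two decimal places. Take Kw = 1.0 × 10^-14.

(CH3)3N + H2O ⇌ (CH3)3NH+ + OH-
Kb = [OH-]²/(7.9e-05 − [OH-]) = 5.6 × 10^-5
Here C₀/Kb ≈ 1.41, so the small-[OH-] approximation fails. Use the quadratic:
[OH-] = [−5.6e-05 + √(5.6e-05² + 1.77e-08)]/2 = 4.42 × 10^-5 M
pOH = 4.35, so pH = 14.00 − pOH = 9.65

pH = 9.65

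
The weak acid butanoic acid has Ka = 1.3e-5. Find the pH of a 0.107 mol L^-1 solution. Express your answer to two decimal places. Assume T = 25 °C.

CH3(CH2)2COOH ⇌ CH3(CH2)2COO- + H+
Ka = x²/(0.107 − x) = 1.3 × 10^-5
Assume x ≪ 0.107: x ≈ √(1.3 × 10^-5 × 0.107) = 1.18 × 10^-3 M
Check: 1.1% ionized — well under 5%, approximation valid.
pH = −log[H+] = −log(1.18 × 10^-3) = 2.93

pH = 2.93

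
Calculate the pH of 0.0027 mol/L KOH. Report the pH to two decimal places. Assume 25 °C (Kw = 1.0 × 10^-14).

KOH is a strong base; [OH-] = 0.0027 M.
pOH = -log(0.0027) = 2.57
pH = 14.00 - 2.57 = 11.43

pH = 11.43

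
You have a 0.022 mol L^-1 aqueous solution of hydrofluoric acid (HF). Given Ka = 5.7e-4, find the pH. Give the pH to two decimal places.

pH = 2.49

HF ⇌ F- + H+
From the ICE table, Ka = [H+]²/(0.022 − [H+]) = 5.7 × 10^-4.
The 5% rule fails; solving [H+]² + Ka·[H+] − Ka·C₀ = 0 exactly:
[H+] = [−0.00057 + √(0.00057² + 5.02e-05)]/2 = 3.27 × 10^-3 M
pH = −log[H+] = −log(3.27 × 10^-3) = 2.49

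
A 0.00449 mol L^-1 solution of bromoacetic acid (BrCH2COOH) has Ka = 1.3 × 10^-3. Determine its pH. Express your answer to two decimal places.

pH = 2.73

BrCH2COOH ⇌ BrCH2COO- + H+
Ka = [H+]²/(0.00449 − [H+]) = 1.3 × 10^-3
[H+] is not negligible relative to C₀; solve [H+]² + 0.0013·[H+] − 5.84e-06 = 0.
[H+] = (−Ka + √(Ka² + 4·Ka·C₀))/2 = 1.85 × 10^-3 M
pH = −log(1.85 × 10^-3) = 2.73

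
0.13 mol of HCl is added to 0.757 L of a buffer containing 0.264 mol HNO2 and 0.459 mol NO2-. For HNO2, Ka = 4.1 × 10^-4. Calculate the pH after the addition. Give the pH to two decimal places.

pH = 3.31

Added H+ converts NO2- to HNO2: HNO2 → 0.394 mol, NO2- → 0.329 mol.
pKa = −log(4.1 × 10^-4) = 3.387
pH = pKa + log(n_NO2-/n_HNO2) = 3.387 + log(0.329/0.394) = 3.387 + (-0.078)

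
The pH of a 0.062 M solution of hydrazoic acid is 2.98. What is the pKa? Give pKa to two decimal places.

[H+] = 10^(-2.98) = 1.05 × 10^-3 M
At equilibrium [HA] = 0.062 − 1.05 × 10^-3 = 6.09 × 10^-2 M
Ka = [H+][A-]/[HA] = (1.05 × 10^-3)² / 6.09 × 10^-2 = 1.81 × 10^-5
pKa = -log(1.81 × 10^-5) = 4.74

pKa = 4.74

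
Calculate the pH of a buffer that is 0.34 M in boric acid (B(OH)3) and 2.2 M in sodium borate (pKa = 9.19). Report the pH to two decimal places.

pH = 10.00

Henderson–Hasselbalch: pH = pKa + log([B(OH)4-]/[B(OH)3]) = 9.19 + log(2.2/0.34)
pH = 9.19 + (+0.811) = 10.00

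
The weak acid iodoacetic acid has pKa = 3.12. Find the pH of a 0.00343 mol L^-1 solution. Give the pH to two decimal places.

ICH2COOH ⇌ ICH2COO- + H+
Ka = 10^(−3.12) = 7.59 × 10^-4
Ka = x²/(0.00343 − x) = 7.59 × 10^-4
Here C₀/Ka ≈ 4.52, so the small-x approximation fails. Use the quadratic:
x = [−0.000759 + √(0.000759² + 1.04e-05)]/2 = 1.28 × 10^-3 M
pH = −log(1.28 × 10^-3) = 2.89

pH = 2.89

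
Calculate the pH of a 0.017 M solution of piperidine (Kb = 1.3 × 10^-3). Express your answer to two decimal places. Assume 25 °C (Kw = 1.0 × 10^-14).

pH = 11.61

C5H10NH + H2O ⇌ C5H10NH2+ + OH-
Let x = [OH-] at equilibrium. Kb = x²/(0.017 − x).
Here C₀/Kb ≈ 13.1, so the small-x approximation fails. Use the quadratic:
x = [−0.0013 + √(0.0013² + 8.84e-05)]/2 = 4.10 × 10^-3 M
pOH = 2.39, so pH = 14.00 − pOH = 11.61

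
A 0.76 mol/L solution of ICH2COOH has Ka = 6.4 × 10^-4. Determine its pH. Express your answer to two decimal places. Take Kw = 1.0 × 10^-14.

ICH2COOH ⇌ ICH2COO- + H+
From the ICE table, Ka = [H+]²/(0.76 − [H+]) = 6.4 × 10^-4.
Neglecting [H+] in the denominator: [H+] = √(6.4 × 10^-4 × 0.76) = 2.21 × 10^-2 M
pH = −log(2.21 × 10^-2) = 1.66

pH = 1.66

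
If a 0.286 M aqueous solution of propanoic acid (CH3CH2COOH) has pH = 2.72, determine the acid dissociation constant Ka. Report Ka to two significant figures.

Ka = 1.3 × 10^-5

[H+] = 10^(-2.72) = 1.91 × 10^-3 M
At equilibrium [HA] = 0.286 − 1.91 × 10^-3 = 2.84 × 10^-1 M
Ka = [H+][A-]/[HA] = (1.91 × 10^-3)² / 2.84 × 10^-1 = 1.3 × 10^-5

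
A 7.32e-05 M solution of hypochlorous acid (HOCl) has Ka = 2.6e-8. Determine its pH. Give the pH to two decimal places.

HOCl ⇌ OCl- + H+
From the ICE table, Ka = [H+]²/(7.32e-05 − [H+]) = 2.6 × 10^-8.
Neglecting [H+] in the denominator: [H+] = √(2.6 × 10^-8 × 7.32e-05) = 1.38 × 10^-6 M
([H+]/C₀ = 1.9% < 5%, so the approximation holds.)
pH = −log[H+] = −log(1.38 × 10^-6) = 5.86

pH = 5.86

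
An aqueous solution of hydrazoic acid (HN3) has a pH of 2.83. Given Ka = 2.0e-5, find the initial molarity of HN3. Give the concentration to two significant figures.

C₀ = 1.1 × 10^-1 M

[H+] = 10^(-2.83) = 1.48 × 10^-3 M = x
Ka = x²/(C₀ − x) ⇒ C₀ = x + x²/Ka
C₀ = 1.48 × 10^-3 + (1.48 × 10^-3)²/(2.0 × 10^-5) = 1.11 × 10^-1 M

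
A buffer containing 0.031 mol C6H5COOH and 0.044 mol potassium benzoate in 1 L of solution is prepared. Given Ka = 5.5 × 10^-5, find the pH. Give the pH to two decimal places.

pKa = −log(5.5 × 10^-5) = 4.260
Using pH = pKa + log([base]/[acid]) with [base]/[acid] = 0.044/0.031:
pH = 4.260 + (+0.152) = 4.41

pH = 4.41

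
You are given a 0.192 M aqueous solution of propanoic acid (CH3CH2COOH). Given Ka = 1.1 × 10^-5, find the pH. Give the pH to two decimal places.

pH = 2.84

CH3CH2COOH ⇌ CH3CH2COO- + H+
Ka = [H+]²/(0.192 − [H+]) = 1.1 × 10^-5
Neglecting [H+] in the denominator: [H+] = √(1.1 × 10^-5 × 0.192) = 1.45 × 10^-3 M
Check: 0.76% ionized — well under 5%, approximation valid.
pH = −log(1.45 × 10^-3) = 2.84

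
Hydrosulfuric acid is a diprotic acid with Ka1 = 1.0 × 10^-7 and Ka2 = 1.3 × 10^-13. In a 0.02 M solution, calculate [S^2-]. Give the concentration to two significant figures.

First ionization gives [H+] ≈ [HS-] = 4.47 × 10^-5 M.
Second step: Ka2 = [H+][S^2-]/[HS-] ≈ [S^2-] (since [H+] ≈ [HS-]).
So [S^2-] ≈ Ka2.

1.3 × 10^-13 M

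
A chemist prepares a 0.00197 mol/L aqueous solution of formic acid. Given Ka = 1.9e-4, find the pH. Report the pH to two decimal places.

pH = 3.28

HCOOH ⇌ HCOO- + H+
From the ICE table, Ka = [H+]²/(0.00197 − [H+]) = 1.9 × 10^-4.
The 5% rule fails; solving [H+]² + Ka·[H+] − Ka·C₀ = 0 exactly:
[H+] = (−Ka + √(Ka² + 4·Ka·C₀))/2 = 5.24 × 10^-4 M
pH = −log[H+] = −log(5.24 × 10^-4) = 3.28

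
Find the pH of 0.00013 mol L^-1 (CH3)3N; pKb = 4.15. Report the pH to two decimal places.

(CH3)3N + H2O ⇌ (CH3)3NH+ + OH-
Kb = 10^(−4.15) = 7.08 × 10^-5
From the ICE table, Kb = [OH-]²/(0.00013 − [OH-]) = 7.08 × 10^-5.
The 5% rule fails; solving [OH-]² + Kb·[OH-] − Kb·C₀ = 0 exactly:
[OH-] = (−Kb + √(Kb² + 4·Kb·C₀))/2 = 6.69 × 10^-5 M
pOH = 4.17, so pH = 14.00 − pOH = 9.83

pH = 9.83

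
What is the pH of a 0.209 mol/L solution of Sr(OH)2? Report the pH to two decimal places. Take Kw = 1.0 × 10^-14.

pH = 13.62

Sr(OH)2 is a strong base (each formula unit releases 2 OH-); [OH-] = 0.418 M.
pOH = -log(0.418) = 0.38
pH = 14.00 - 0.38 = 13.62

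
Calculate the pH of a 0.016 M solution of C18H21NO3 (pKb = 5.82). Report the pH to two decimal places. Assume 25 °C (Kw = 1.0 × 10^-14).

pH = 10.19

C18H21NO3 + H2O ⇌ C18H22NO3+ + OH-
Kb = 10^(−5.82) = 1.51 × 10^-6
Let x = [OH-] at equilibrium. Kb = x²/(0.016 − x).
Neglecting x in the denominator: x = √(1.51 × 10^-6 × 0.016) = 1.55 × 10^-4 M
pOH = 3.81, so pH = 14.00 − pOH = 10.19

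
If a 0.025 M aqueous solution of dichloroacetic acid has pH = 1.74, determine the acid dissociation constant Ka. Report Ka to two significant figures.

Ka = 4.9 × 10^-2

[H+] = 10^(-1.74) = 1.82 × 10^-2 M
At equilibrium [HA] = 0.025 − 1.82 × 10^-2 = 6.80 × 10^-3 M
Ka = [H+][A-]/[HA] = (1.82 × 10^-2)² / 6.80 × 10^-3 = 4.9 × 10^-2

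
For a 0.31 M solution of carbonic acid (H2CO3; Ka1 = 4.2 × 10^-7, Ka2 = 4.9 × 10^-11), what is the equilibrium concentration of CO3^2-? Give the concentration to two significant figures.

4.9 × 10^-11 M

First ionization gives [H+] ≈ [HCO3-] = 3.61 × 10^-4 M.
Second step: Ka2 = [H+][CO3^2-]/[HCO3-] ≈ [CO3^2-] (since [H+] ≈ [HCO3-]).
So [CO3^2-] ≈ Ka2.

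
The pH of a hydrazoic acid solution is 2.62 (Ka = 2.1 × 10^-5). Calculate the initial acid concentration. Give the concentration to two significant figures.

C₀ = 2.8 × 10^-1 M

[H+] = 10^(-2.62) = 2.40 × 10^-3 M = x
Ka = x²/(C₀ − x) ⇒ C₀ = x + x²/Ka
C₀ = 2.40 × 10^-3 + (2.40 × 10^-3)²/(2.1 × 10^-5) = 2.77 × 10^-1 M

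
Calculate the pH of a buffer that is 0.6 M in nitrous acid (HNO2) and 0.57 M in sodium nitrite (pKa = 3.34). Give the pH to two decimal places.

Henderson–Hasselbalch: pH = pKa + log([NO2-]/[HNO2]) = 3.34 + log(0.57/0.6)
pH = 3.34 + (-0.022) = 3.32

pH = 3.32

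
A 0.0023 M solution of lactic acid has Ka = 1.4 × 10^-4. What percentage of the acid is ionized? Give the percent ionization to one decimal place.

CH3CH(OH)COOH ⇌ CH3CH(OH)COO- + H+; let x = [H+] at equilibrium.
Ka = x²/(C₀ − x); solving the quadratic gives x = 5.02 × 10^-4 M.
Fraction ionized = 5.02 × 10^-4 / 0.0023 = 0.2183 → 21.8%

21.8%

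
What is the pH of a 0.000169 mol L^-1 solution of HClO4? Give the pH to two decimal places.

pH = 3.77

HClO4 is a strong acid and dissociates completely, so [H+] = 0.000169 M.
pH = -log(0.000169) = 3.77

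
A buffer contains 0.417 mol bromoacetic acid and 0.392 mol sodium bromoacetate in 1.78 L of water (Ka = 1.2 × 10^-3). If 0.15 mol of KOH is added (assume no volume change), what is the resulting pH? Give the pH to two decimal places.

After neutralization: n(BrCH2COOH) = 0.267 mol, n(BrCH2COO-) = 0.542 mol.
pKa = −log(1.2 × 10^-3) = 2.921
pH = pKa + log(n_BrCH2COO-/n_BrCH2COOH) = 2.921 + log(0.542/0.267) = 2.921 + (+0.307)

pH = 3.23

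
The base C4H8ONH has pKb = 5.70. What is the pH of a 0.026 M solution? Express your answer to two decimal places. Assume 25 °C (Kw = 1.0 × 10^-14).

pH = 10.36

C4H8ONH + H2O ⇌ C4H8ONH2+ + OH-
Kb = 10^(−5.70) = 2.00 × 10^-6
Kb = x²/(0.026 − x) = 2.00 × 10^-6
Neglecting x in the denominator: x = √(2.00 × 10^-6 × 0.026) = 2.28 × 10^-4 M
Check: 0.88% ionized — well under 5%, approximation valid.
pOH = 3.64, so pH = 14.00 − pOH = 10.36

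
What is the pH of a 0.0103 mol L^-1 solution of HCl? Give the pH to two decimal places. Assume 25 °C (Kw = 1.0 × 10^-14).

HCl is a strong acid and dissociates completely, so [H+] = 0.0103 M.
pH = -log(0.0103) = 1.99

pH = 1.99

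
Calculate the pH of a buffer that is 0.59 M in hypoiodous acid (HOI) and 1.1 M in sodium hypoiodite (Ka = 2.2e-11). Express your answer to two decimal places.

pH = 10.93

pKa = −log(2.2 × 10^-11) = 10.658
Henderson–Hasselbalch: pH = pKa + log([OI-]/[HOI]) = 10.658 + log(1.1/0.59)
pH = 10.658 + (+0.271) = 10.93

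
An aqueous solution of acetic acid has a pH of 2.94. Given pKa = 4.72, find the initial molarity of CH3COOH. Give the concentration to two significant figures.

[H+] = 10^(-2.94) = 1.15 × 10^-3 M = x
Ka = 10^(−4.72) = 1.91 × 10^-5
Ka = x²/(C₀ − x) ⇒ C₀ = x + x²/Ka
C₀ = 1.15 × 10^-3 + (1.15 × 10^-3)²/(1.91 × 10^-5) = 7.04 × 10^-2 M

C₀ = 7.0 × 10^-2 M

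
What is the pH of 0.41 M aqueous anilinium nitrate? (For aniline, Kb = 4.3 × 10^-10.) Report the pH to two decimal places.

pH = 2.51

C6H5NH3+ is the conjugate acid of the weak base C6H5NH2.
Ka = Kw/Kb = 1.0×10^-14 / 4.3 × 10^-10 = 2.33 × 10^-5
Ka = [H+]²/(0.41 − [H+]) = 2.33 × 10^-5
Neglecting [H+] in the denominator: [H+] = √(2.33 × 10^-5 × 0.41) = 3.09 × 10^-3 M
pH = −log(3.09 × 10^-3) = 2.51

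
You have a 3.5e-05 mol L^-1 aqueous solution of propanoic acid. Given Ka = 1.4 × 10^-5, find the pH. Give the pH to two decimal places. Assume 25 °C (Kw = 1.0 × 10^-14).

CH3CH2COOH ⇌ CH3CH2COO- + H+
From the ICE table, Ka = x²/(3.5e-05 − x) = 1.4 × 10^-5.
Here C₀/Ka ≈ 2.5, so the small-x approximation fails. Use the quadratic:
x = (−Ka + √(Ka² + 4·Ka·C₀))/2 = 1.62 × 10^-5 M
pH = −log(1.62 × 10^-5) = 4.79

pH = 4.79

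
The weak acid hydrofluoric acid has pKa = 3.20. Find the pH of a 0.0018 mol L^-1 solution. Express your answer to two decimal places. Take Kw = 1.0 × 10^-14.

pH = 3.10

HF ⇌ F- + H+
Ka = 10^(−3.20) = 6.31 × 10^-4
Ka = [H+]²/(0.0018 − [H+]) = 6.31 × 10^-4
[H+] is not negligible relative to C₀; solve [H+]² + 0.000631·[H+] − 1.14e-06 = 0.
[H+] = [−0.000631 + √(0.000631² + 4.54e-06)]/2 = 7.96 × 10^-4 M
pH = −log(7.96 × 10^-4) = 3.10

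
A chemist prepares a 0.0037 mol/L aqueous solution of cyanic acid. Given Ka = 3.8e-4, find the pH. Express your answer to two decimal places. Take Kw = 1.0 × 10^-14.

HOCN ⇌ OCN- + H+
Ka = [H+]²/(0.0037 − [H+]) = 3.8 × 10^-4
The 5% rule fails; solving [H+]² + Ka·[H+] − Ka·C₀ = 0 exactly:
[H+] = [−0.00038 + √(0.00038² + 5.62e-06)]/2 = 1.01 × 10^-3 M
pH = −log(1.01 × 10^-3) = 3.00

pH = 3.00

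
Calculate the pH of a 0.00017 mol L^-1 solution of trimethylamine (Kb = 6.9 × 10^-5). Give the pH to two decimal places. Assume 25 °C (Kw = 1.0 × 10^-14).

(CH3)3N + H2O ⇌ (CH3)3NH+ + OH-
Kb = [OH-]²/(0.00017 − [OH-]) = 6.9 × 10^-5
Here C₀/Kb ≈ 2.46, so the small-[OH-] approximation fails. Use the quadratic:
[OH-] = [−6.9e-05 + √(6.9e-05² + 4.69e-08)]/2 = 7.92 × 10^-5 M
pOH = 4.10, so pH = 14.00 − pOH = 9.90

pH = 9.90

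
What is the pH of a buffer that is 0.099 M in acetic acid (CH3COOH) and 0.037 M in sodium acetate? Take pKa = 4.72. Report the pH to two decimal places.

pH = 4.29

pH = pKa + log([A⁻]/[HA]) = 4.72 + log(0.037/0.099)
pH = 4.72 + (-0.427) = 4.29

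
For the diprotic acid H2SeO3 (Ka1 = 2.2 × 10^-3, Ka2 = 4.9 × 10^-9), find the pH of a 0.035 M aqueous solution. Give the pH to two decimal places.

pH = 2.11

Ka1 ≫ Ka2, so treat the first dissociation as the only significant source of H+.
Ka1 = x²/(0.035 − x) = 2.2 × 10^-3
Solving the quadratic: x = (−Ka1 + √(Ka1² + 4·Ka1·C₀))/2 = 7.74 × 10^-3 M
pH = −log(7.74 × 10^-3) = 2.11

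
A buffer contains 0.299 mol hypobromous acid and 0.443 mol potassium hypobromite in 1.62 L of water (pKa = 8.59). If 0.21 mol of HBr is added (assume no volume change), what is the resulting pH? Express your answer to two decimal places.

Added H+ converts OBr- to HOBr: HOBr → 0.509 mol, OBr- → 0.233 mol.
pH = pKa + log([A⁻]/[HA]) = 8.59 + log(0.233/0.509) = 8.59 -0.339

pH = 8.25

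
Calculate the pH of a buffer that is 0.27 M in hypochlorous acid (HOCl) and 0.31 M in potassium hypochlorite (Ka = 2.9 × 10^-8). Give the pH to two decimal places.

pKa = −log(2.9 × 10^-8) = 7.538
Henderson–Hasselbalch: pH = pKa + log([OCl-]/[HOCl]) = 7.538 + log(0.31/0.27)
pH = 7.538 + (+0.060) = 7.60

pH = 7.60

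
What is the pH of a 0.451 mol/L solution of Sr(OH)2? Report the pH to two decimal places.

Sr(OH)2 is a strong base (each formula unit releases 2 OH-); [OH-] = 0.902 M.
pOH = -log(0.902) = 0.04
pH = 14.00 - 0.04 = 13.96

pH = 13.96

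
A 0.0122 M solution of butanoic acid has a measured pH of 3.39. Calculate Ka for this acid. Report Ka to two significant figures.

[H+] = 10^(-3.39) = 4.07 × 10^-4 M
At equilibrium [HA] = 0.0122 − 4.07 × 10^-4 = 1.18 × 10^-2 M
Ka = [H+][A-]/[HA] = (4.07 × 10^-4)² / 1.18 × 10^-2 = 1.4 × 10^-5

Ka = 1.4 × 10^-5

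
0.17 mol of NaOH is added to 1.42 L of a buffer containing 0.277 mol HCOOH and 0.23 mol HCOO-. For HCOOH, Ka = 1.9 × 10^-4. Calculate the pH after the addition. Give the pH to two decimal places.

pH = 4.29

After neutralization: n(HCOOH) = 0.107 mol, n(HCOO-) = 0.4 mol.
pKa = −log(1.9 × 10^-4) = 3.721
pH = pKa + log(n_HCOO-/n_HCOOH) = 3.721 + log(0.4/0.107) = 3.721 + (+0.573)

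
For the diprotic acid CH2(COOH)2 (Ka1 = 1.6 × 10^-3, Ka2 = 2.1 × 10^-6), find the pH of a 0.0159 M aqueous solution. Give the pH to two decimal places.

pH = 2.37

Since Ka1 ≫ Ka2, the first ionization dominates [H+].
Ka1 = x²/(0.0159 − x) = 1.6 × 10^-3
Solving the quadratic: x = (−Ka1 + √(Ka1² + 4·Ka1·C₀))/2 = 4.31 × 10^-3 M
pH = −log(4.31 × 10^-3) = 2.37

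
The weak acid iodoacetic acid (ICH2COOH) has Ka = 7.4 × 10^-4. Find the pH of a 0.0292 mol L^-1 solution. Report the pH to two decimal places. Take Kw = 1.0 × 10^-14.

pH = 2.37

ICH2COOH ⇌ ICH2COO- + H+
Let x = [H+] at equilibrium. Ka = x²/(0.0292 − x).
Here C₀/Ka ≈ 39.5, so the small-x approximation fails. Use the quadratic:
x = [−0.00074 + √(0.00074² + 8.64e-05)]/2 = 4.29 × 10^-3 M
pH = −log[H+] = −log(4.29 × 10^-3) = 2.37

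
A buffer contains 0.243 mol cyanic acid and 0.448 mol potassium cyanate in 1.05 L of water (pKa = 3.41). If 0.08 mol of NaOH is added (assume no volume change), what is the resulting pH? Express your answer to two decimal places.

pH = 3.92

OH- converts HOCN to OCN-: HOCN → 0.163 mol, OCN- → 0.528 mol.
Henderson–Hasselbalch with mole ratio 0.528/0.163: pH = 3.41 + (+0.510)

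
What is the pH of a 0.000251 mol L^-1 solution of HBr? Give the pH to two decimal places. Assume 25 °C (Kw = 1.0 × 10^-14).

HBr is a strong acid and dissociates completely, so [H+] = 0.000251 M.
pH = -log(0.000251) = 3.60

pH = 3.60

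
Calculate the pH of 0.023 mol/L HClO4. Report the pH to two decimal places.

pH = 1.64

HClO4 is a strong acid and dissociates completely, so [H+] = 0.023 M.
pH = -log(0.023) = 1.64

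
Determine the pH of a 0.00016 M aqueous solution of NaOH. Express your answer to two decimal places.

pH = 10.20

NaOH is a strong base; [OH-] = 0.00016 M.
pOH = -log(0.00016) = 3.80
pH = 14.00 - 3.80 = 10.20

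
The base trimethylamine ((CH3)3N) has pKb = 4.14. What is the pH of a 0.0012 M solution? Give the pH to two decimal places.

pH = 10.42

(CH3)3N + H2O ⇌ (CH3)3NH+ + OH-
Kb = 10^(−4.14) = 7.24 × 10^-5
From the ICE table, Kb = [OH-]²/(0.0012 − [OH-]) = 7.24 × 10^-5.
[OH-] is not negligible relative to C₀; solve [OH-]² + 7.24e-05·[OH-] − 8.69e-08 = 0.
[OH-] = [−7.24e-05 + √(7.24e-05² + 3.48e-07)]/2 = 2.61 × 10^-4 M
pOH = −log(2.61 × 10^-4) = 3.58; pH = 14.00 − 3.58 = 10.42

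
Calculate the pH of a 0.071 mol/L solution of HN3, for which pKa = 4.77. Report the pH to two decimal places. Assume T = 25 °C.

HN3 ⇌ N3- + H+
Ka = 10^(−4.77) = 1.70 × 10^-5
From the ICE table, Ka = [H+]²/(0.071 − [H+]) = 1.70 × 10^-5.
Assume [H+] ≪ 0.071: [H+] ≈ √(1.70 × 10^-5 × 0.071) = 1.10 × 10^-3 M
Check: 1.5% ionized — well under 5%, approximation valid.
pH = −log[H+] = −log(1.10 × 10^-3) = 2.96

pH = 2.96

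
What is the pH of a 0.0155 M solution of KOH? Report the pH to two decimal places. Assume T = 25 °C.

KOH is a strong base; [OH-] = 0.0155 M.
pOH = -log(0.0155) = 1.81
pH = 14.00 - 1.81 = 12.19

pH = 12.19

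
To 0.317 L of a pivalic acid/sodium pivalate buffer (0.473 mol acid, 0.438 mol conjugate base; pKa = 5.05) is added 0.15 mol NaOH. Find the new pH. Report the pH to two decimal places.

OH- converts (CH3)3CCOOH to (CH3)3CCOO-: (CH3)3CCOOH → 0.323 mol, (CH3)3CCOO- → 0.588 mol.
pH = pKa + log(n_(CH3)3CCOO-/n_(CH3)3CCOOH) = 5.05 + log(0.588/0.323) = 5.05 + (+0.260)

pH = 5.31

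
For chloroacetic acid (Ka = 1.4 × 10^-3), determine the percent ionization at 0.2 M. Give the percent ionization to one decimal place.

8.0%

ClCH2COOH ⇌ ClCH2COO- + H+; let x = [H+] at equilibrium.
Ka = x²/(C₀ − x); solving the quadratic gives x = 1.60 × 10^-2 M.
Fraction ionized = 1.60 × 10^-2 / 0.2 = 0.0800 → 8.0%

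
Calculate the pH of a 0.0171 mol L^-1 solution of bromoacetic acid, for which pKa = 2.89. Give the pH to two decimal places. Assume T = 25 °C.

pH = 2.39

BrCH2COOH ⇌ BrCH2COO- + H+
Ka = 10^(−2.89) = 1.29 × 10^-3
Ka = [H+]²/(0.0171 − [H+]) = 1.29 × 10^-3
[H+] is not negligible relative to C₀; solve [H+]² + 0.00129·[H+] − 2.21e-05 = 0.
[H+] = [−0.00129 + √(0.00129² + 8.82e-05)]/2 = 4.10 × 10^-3 M
pH = −log(4.10 × 10^-3) = 2.39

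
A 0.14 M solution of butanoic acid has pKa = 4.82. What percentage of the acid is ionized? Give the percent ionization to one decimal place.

CH3(CH2)2COOH ⇌ CH3(CH2)2COO- + H+; let x = [H+] at equilibrium.
Ka = 10^(−4.82) = 1.51 × 10^-5
x ≈ √(Ka·C₀) = √(1.51 × 10^-5 × 0.14) = 1.45 × 10^-3 M
% ionization = x/C₀ × 100% = 1.45 × 10^-3/0.14 × 100% = 1.0%

1.0%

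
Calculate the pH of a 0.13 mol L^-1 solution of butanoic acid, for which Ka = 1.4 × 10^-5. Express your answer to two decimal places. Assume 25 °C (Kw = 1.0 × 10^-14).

CH3(CH2)2COOH ⇌ CH3(CH2)2COO- + H+
Let x = [H+] at equilibrium. Ka = x²/(0.13 − x).
Since Ka ≪ C₀, x ≈ √(Ka·C₀) = 1.35 × 10^-3 M.
pH = −log(1.35 × 10^-3) = 2.87

pH = 2.87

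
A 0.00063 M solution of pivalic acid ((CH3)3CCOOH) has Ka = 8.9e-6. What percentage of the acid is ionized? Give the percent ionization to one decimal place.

(CH3)3CCOOH ⇌ (CH3)3CCOO- + H+; let x = [H+] at equilibrium.
Ka = x²/(C₀ − x); solving the quadratic gives x = 7.06 × 10^-5 M.
% ionization = x/C₀ × 100% = 7.06 × 10^-5/0.00063 × 100% = 11.2%

11.2%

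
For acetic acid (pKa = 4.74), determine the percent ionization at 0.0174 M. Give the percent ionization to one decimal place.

CH3COOH ⇌ CH3COO- + H+; let x = [H+] at equilibrium.
Ka = 10^(−4.74) = 1.82 × 10^-5
x ≈ √(Ka·C₀) = √(1.82 × 10^-5 × 0.0174) = 5.63 × 10^-4 M
Fraction ionized = 5.63 × 10^-4 / 0.0174 = 0.0324 → 3.2%

3.2%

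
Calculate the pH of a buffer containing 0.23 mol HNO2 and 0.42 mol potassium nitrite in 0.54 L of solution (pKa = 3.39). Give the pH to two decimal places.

pH = pKa + log([A⁻]/[HA]) = 3.39 + log(0.42/0.23)
pH = 3.39 + (+0.262) = 3.65

pH = 3.65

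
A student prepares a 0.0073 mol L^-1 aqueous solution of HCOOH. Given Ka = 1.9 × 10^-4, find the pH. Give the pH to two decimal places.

HCOOH ⇌ HCOO- + H+
From the ICE table, Ka = [H+]²/(0.0073 − [H+]) = 1.9 × 10^-4.
Here C₀/Ka ≈ 38.4, so the small-[H+] approximation fails. Use the quadratic:
[H+] = (−Ka + √(Ka² + 4·Ka·C₀))/2 = 1.09 × 10^-3 M
pH = −log[H+] = −log(1.09 × 10^-3) = 2.96

pH = 2.96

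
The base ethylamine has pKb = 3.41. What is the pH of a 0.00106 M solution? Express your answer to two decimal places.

C2H5NH2 + H2O ⇌ C2H5NH3+ + OH-
Kb = 10^(−3.41) = 3.89 × 10^-4
Let x = [OH-] at equilibrium. Kb = x²/(0.00106 − x).
Here C₀/Kb ≈ 2.72, so the small-x approximation fails. Use the quadratic:
x = (−Kb + √(Kb² + 4·Kb·C₀))/2 = 4.76 × 10^-4 M
pOH = −log(4.76 × 10^-4) = 3.32; pH = 14.00 − 3.32 = 10.68

pH = 10.68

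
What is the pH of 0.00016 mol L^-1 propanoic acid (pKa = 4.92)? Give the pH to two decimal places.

CH3CH2COOH ⇌ CH3CH2COO- + H+
Ka = 10^(−4.92) = 1.20 × 10^-5
From the ICE table, Ka = x²/(0.00016 − x) = 1.20 × 10^-5.
The 5% rule fails; solving x² + Ka·x − Ka·C₀ = 0 exactly:
x = [−1.2e-05 + √(1.2e-05² + 7.68e-09)]/2 = 3.82 × 10^-5 M
pH = −log[H+] = −log(3.82 × 10^-5) = 4.42

pH = 4.42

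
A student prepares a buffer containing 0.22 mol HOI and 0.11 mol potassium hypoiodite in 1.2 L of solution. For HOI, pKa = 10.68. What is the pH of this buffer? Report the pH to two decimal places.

pH = pKa + log([A⁻]/[HA]) = 10.68 + log(0.11/0.22)
pH = 10.68 + (-0.301) = 10.38

pH = 10.38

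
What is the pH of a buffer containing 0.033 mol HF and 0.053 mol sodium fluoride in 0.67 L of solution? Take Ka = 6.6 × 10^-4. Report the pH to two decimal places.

pH = 3.39

pKa = −log(6.6 × 10^-4) = 3.180
Henderson–Hasselbalch: pH = pKa + log([F-]/[HF]) = 3.180 + log(0.053/0.033)
pH = 3.180 + (+0.206) = 3.39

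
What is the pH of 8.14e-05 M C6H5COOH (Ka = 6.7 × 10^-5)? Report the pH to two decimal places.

pH = 4.32

C6H5COOH ⇌ C6H5COO- + H+
From the ICE table, Ka = [H+]²/(8.14e-05 − [H+]) = 6.7 × 10^-5.
[H+] is not negligible relative to C₀; solve [H+]² + 6.7e-05·[H+] − 5.45e-09 = 0.
[H+] = [−6.7e-05 + √(6.7e-05² + 2.18e-08)]/2 = 4.76 × 10^-5 M
pH = −log[H+] = −log(4.76 × 10^-5) = 4.32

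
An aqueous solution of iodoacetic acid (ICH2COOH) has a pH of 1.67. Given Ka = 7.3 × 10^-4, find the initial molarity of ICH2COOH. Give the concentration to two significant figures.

C₀ = 6.5 × 10^-1 M

[H+] = 10^(-1.67) = 2.14 × 10^-2 M = x
Ka = x²/(C₀ − x) ⇒ C₀ = x + x²/Ka
C₀ = 2.14 × 10^-2 + (2.14 × 10^-2)²/(7.3 × 10^-4) = 6.49 × 10^-1 M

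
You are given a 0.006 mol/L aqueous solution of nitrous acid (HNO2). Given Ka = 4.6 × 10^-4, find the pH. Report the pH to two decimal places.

pH = 2.84

HNO2 ⇌ NO2- + H+
Ka = x²/(0.006 − x) = 4.6 × 10^-4
The 5% rule fails; solving x² + Ka·x − Ka·C₀ = 0 exactly:
x = [−0.00046 + √(0.00046² + 1.1e-05)]/2 = 1.45 × 10^-3 M
pH = −log[H+] = −log(1.45 × 10^-3) = 2.84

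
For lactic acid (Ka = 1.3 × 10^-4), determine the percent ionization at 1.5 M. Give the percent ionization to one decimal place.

CH3CH(OH)COOH ⇌ CH3CH(OH)COO- + H+; let x = [H+] at equilibrium.
x ≈ √(Ka·C₀) = √(1.3 × 10^-4 × 1.5) = 1.40 × 10^-2 M
Fraction ionized = 1.40 × 10^-2 / 1.5 = 0.0093 → 0.9%

0.9%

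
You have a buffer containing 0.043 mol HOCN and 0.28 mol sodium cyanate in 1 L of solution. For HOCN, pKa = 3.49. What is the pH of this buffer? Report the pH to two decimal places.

Henderson–Hasselbalch: pH = pKa + log([OCN-]/[HOCN]) = 3.49 + log(0.28/0.043)
pH = 3.49 + (+0.814) = 4.30

pH = 4.30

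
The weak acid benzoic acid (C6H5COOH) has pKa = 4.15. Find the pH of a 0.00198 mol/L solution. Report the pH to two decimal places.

C6H5COOH ⇌ C6H5COO- + H+
Ka = 10^(−4.15) = 7.08 × 10^-5
From the ICE table, Ka = [H+]²/(0.00198 − [H+]) = 7.08 × 10^-5.
[H+] is not negligible relative to C₀; solve [H+]² + 7.08e-05·[H+] − 1.4e-07 = 0.
[H+] = (−Ka + √(Ka² + 4·Ka·C₀))/2 = 3.41 × 10^-4 M
pH = −log(3.41 × 10^-4) = 3.47

pH = 3.47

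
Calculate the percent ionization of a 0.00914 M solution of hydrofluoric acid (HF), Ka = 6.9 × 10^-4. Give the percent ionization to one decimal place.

24.0%

HF ⇌ F- + H+; let x = [H+] at equilibrium.
Solve x² + 0.00069x − 6.31e-06 = 0 → x = 2.19 × 10^-3 M
Fraction ionized = 2.19 × 10^-3 / 0.00914 = 0.2396 → 24.0%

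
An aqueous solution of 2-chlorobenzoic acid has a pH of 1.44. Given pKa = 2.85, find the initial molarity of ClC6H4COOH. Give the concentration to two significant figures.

C₀ = 9.7 × 10^-1 M

[H+] = 10^(-1.44) = 3.63 × 10^-2 M = x
Ka = 10^(−2.85) = 1.41 × 10^-3
Ka = x²/(C₀ − x) ⇒ C₀ = x + x²/Ka
C₀ = 3.63 × 10^-2 + (3.63 × 10^-2)²/(1.41 × 10^-3) = 9.71 × 10^-1 M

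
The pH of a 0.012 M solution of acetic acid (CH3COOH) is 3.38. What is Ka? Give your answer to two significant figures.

Ka = 1.5 × 10^-5

[H+] = 10^(-3.38) = 4.17 × 10^-4 M
At equilibrium [HA] = 0.012 − 4.17 × 10^-4 = 1.16 × 10^-2 M
Ka = [H+][A-]/[HA] = (4.17 × 10^-4)² / 1.16 × 10^-2 = 1.5 × 10^-5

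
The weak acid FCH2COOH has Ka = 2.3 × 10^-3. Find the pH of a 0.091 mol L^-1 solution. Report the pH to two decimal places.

FCH2COOH ⇌ FCH2COO- + H+
From the ICE table, Ka = [H+]²/(0.091 − [H+]) = 2.3 × 10^-3.
The 5% rule fails; solving [H+]² + Ka·[H+] − Ka·C₀ = 0 exactly:
[H+] = (−Ka + √(Ka² + 4·Ka·C₀))/2 = 1.34 × 10^-2 M
pH = −log[H+] = −log(1.34 × 10^-2) = 1.87

pH = 1.87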